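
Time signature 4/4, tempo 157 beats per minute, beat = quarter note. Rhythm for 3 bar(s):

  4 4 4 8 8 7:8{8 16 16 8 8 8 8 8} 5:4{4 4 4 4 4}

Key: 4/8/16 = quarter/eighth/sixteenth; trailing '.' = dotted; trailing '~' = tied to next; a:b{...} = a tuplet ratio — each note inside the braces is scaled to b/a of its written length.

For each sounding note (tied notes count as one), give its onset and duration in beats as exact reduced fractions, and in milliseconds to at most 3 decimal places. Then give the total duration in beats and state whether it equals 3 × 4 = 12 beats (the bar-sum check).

1) 0.0ms=0b +382.166ms=1b
2) 382.166ms=1b +382.166ms=1b
3) 764.331ms=2b +382.166ms=1b
4) 1146.497ms=3b +191.083ms=1/2b
5) 1337.58ms=7/2b +191.083ms=1/2b
6) 1528.662ms=4b +218.38ms=4/7b
7) 1747.043ms=32/7b +109.19ms=2/7b
8) 1856.233ms=34/7b +109.19ms=2/7b
9) 1965.423ms=36/7b +218.38ms=4/7b
10) 2183.803ms=40/7b +218.38ms=4/7b
11) 2402.184ms=44/7b +218.38ms=4/7b
12) 2620.564ms=48/7b +218.38ms=4/7b
13) 2838.944ms=52/7b +218.38ms=4/7b
14) 3057.325ms=8b +305.732ms=4/5b
15) 3363.057ms=44/5b +305.732ms=4/5b
16) 3668.79ms=48/5b +305.732ms=4/5b
17) 3974.522ms=52/5b +305.732ms=4/5b
18) 4280.255ms=56/5b +305.732ms=4/5b
Σ=12b of 12 (157bpm 4/4) — PASS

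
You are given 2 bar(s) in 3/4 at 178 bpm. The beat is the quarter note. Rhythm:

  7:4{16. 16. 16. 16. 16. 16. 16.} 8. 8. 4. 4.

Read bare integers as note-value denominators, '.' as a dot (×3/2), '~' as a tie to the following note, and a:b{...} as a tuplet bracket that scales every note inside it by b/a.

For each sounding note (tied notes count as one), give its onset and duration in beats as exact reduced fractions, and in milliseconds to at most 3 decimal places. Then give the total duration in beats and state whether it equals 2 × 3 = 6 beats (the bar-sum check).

1) 0.0ms=0b +72.231ms=3/14b
2) 72.231ms=3/14b +72.231ms=3/14b
3) 144.462ms=3/7b +72.231ms=3/14b
4) 216.693ms=9/14b +72.231ms=3/14b
5) 288.925ms=6/7b +72.231ms=3/14b
6) 361.156ms=15/14b +72.231ms=3/14b
7) 433.387ms=9/7b +72.231ms=3/14b
8) 505.618ms=3/2b +252.809ms=3/4b
9) 758.427ms=9/4b +252.809ms=3/4b
10) 1011.236ms=3b +505.618ms=3/2b
11) 1516.854ms=9/2b +505.618ms=3/2b
Σ=6b of 6 (178bpm 3/4) — PASS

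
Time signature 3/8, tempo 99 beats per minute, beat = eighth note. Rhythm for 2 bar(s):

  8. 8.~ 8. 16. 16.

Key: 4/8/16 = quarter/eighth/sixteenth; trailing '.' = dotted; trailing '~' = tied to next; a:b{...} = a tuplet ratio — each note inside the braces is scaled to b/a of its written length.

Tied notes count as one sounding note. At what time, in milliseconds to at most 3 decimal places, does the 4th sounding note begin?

1. 0.0ms @ 0 + 909.091ms (3/2)
2. 909.091ms @ 3/2 + 1818.182ms (3)
3. 2727.273ms @ 9/2 + 454.545ms (3/4)
4. 3181.818ms @ 21/4 + 454.545ms (3/4)

note 4 onset = 21/4b = 3181.818ms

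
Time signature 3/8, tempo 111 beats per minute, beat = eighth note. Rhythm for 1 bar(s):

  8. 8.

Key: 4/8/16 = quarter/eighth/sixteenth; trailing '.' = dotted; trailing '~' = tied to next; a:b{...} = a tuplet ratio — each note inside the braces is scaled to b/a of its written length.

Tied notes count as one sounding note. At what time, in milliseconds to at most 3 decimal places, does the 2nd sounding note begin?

1. 0.0ms @ 0 + 810.811ms (3/2)
2. 810.811ms @ 3/2 + 810.811ms (3/2)

note 2 onset = 3/2b = 810.811ms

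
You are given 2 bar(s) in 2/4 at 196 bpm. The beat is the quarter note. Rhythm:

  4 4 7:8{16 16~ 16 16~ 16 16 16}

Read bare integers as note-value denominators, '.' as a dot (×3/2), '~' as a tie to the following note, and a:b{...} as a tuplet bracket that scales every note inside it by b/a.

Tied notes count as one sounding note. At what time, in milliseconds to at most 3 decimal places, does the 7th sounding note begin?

note 7 onset = 26/7b = 1137.026ms

1. 0.0ms @ 0 + 306.122ms (1)
2. 306.122ms @ 1 + 306.122ms (1)
3. 612.245ms @ 2 + 87.464ms (2/7)
4. 699.708ms @ 16/7 + 174.927ms (4/7)
5. 874.636ms @ 20/7 + 174.927ms (4/7)
6. 1049.563ms @ 24/7 + 87.464ms (2/7)
7. 1137.026ms @ 26/7 + 87.464ms (2/7)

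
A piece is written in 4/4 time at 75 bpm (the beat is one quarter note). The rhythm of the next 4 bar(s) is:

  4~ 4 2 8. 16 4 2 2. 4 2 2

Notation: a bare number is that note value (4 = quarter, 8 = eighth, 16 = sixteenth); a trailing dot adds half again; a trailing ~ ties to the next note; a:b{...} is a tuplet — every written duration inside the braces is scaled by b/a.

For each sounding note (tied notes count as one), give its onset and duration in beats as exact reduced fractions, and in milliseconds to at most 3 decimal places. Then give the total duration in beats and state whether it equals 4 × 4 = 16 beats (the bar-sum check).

1) 0.0ms=0b +1600.0ms=2b
2) 1600.0ms=2b +1600.0ms=2b
3) 3200.0ms=4b +600.0ms=3/4b
4) 3800.0ms=19/4b +200.0ms=1/4b
5) 4000.0ms=5b +800.0ms=1b
6) 4800.0ms=6b +1600.0ms=2b
7) 6400.0ms=8b +2400.0ms=3b
8) 8800.0ms=11b +800.0ms=1b
9) 9600.0ms=12b +1600.0ms=2b
10) 11200.0ms=14b +1600.0ms=2b
Σ=16b of 16 (75bpm 4/4) — PASS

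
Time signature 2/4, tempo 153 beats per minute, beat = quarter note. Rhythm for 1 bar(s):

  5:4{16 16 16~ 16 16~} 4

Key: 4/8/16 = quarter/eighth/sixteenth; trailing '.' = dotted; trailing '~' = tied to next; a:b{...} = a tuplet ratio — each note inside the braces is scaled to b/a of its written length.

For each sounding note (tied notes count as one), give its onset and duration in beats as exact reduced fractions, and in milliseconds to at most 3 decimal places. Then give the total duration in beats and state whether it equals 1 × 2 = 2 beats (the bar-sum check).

1) 0.0ms=0b +78.431ms=1/5b
2) 78.431ms=1/5b +78.431ms=1/5b
3) 156.863ms=2/5b +156.863ms=2/5b
4) 313.725ms=4/5b +470.588ms=6/5b
Σ=2b of 2 (153bpm 2/4) — PASS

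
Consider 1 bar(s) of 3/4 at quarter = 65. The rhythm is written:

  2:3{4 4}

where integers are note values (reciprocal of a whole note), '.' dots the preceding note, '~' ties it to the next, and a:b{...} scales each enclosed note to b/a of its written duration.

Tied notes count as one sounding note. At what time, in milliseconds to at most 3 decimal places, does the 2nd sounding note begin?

1. 0.0ms @ 0 + 1384.615ms (3/2)
2. 1384.615ms @ 3/2 + 1384.615ms (3/2)

note 2 onset = 3/2b = 1384.615ms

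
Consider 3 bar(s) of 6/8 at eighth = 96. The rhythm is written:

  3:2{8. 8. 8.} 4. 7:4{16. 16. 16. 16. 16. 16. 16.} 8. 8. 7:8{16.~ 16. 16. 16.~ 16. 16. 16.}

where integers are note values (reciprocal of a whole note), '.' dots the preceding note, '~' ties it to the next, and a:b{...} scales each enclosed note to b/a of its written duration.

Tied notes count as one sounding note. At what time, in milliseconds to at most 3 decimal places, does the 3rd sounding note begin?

note 3 onset = 2b = 1250.0ms

1. 0.0ms @ 0 + 625.0ms (1)
2. 625.0ms @ 1 + 625.0ms (1)
3. 1250.0ms @ 2 + 625.0ms (1)
4. 1875.0ms @ 3 + 1875.0ms (3)
5. 3750.0ms @ 6 + 267.857ms (3/7)
6. 4017.857ms @ 45/7 + 267.857ms (3/7)
7. 4285.714ms @ 48/7 + 267.857ms (3/7)
8. 4553.571ms @ 51/7 + 267.857ms (3/7)
9. 4821.429ms @ 54/7 + 267.857ms (3/7)
10. 5089.286ms @ 57/7 + 267.857ms (3/7)
11. 5357.143ms @ 60/7 + 267.857ms (3/7)
12. 5625.0ms @ 9 + 937.5ms (3/2)
13. 6562.5ms @ 21/2 + 937.5ms (3/2)
14. 7500.0ms @ 12 + 1071.429ms (12/7)
15. 8571.429ms @ 96/7 + 535.714ms (6/7)
16. 9107.143ms @ 102/7 + 1071.429ms (12/7)
17. 10178.571ms @ 114/7 + 535.714ms (6/7)
18. 10714.286ms @ 120/7 + 535.714ms (6/7)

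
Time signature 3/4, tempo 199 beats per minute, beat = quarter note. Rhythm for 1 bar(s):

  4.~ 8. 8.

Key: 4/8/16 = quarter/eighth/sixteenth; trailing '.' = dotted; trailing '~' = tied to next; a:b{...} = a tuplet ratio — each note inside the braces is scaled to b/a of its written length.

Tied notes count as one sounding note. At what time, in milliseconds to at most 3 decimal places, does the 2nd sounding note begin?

1. 0.0ms @ 0 + 678.392ms (9/4)
2. 678.392ms @ 9/4 + 226.131ms (3/4)

note 2 onset = 9/4b = 678.392ms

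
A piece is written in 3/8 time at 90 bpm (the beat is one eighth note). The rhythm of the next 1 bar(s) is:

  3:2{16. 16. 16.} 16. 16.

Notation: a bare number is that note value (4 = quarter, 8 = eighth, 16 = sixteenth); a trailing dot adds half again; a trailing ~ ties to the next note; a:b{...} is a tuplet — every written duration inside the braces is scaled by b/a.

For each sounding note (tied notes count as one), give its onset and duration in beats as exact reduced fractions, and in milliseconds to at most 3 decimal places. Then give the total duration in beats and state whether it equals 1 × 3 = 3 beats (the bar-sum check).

1) 0.0ms=0b +333.333ms=1/2b
2) 333.333ms=1/2b +333.333ms=1/2b
3) 666.667ms=1b +333.333ms=1/2b
4) 1000.0ms=3/2b +500.0ms=3/4b
5) 1500.0ms=9/4b +500.0ms=3/4b
Σ=3b of 3 (90bpm 3/8) — PASS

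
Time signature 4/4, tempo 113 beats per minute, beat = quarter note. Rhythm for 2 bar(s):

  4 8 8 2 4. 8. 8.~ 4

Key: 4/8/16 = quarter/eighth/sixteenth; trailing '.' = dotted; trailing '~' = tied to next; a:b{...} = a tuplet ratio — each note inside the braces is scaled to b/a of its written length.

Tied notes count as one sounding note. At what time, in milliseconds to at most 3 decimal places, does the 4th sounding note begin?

note 4 onset = 2b = 1061.947ms

1. 0.0ms @ 0 + 530.973ms (1)
2. 530.973ms @ 1 + 265.487ms (1/2)
3. 796.46ms @ 3/2 + 265.487ms (1/2)
4. 1061.947ms @ 2 + 1061.947ms (2)
5. 2123.894ms @ 4 + 796.46ms (3/2)
6. 2920.354ms @ 11/2 + 398.23ms (3/4)
7. 3318.584ms @ 25/4 + 929.204ms (7/4)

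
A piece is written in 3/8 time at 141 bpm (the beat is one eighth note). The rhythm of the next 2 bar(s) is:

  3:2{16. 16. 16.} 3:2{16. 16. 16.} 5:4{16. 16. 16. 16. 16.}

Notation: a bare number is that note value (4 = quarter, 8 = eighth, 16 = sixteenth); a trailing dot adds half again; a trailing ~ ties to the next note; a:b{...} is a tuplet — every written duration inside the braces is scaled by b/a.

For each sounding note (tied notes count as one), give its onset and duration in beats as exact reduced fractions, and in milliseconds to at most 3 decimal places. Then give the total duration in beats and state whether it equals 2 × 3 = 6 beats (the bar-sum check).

1) 0.0ms=0b +212.766ms=1/2b
2) 212.766ms=1/2b +212.766ms=1/2b
3) 425.532ms=1b +212.766ms=1/2b
4) 638.298ms=3/2b +212.766ms=1/2b
5) 851.064ms=2b +212.766ms=1/2b
6) 1063.83ms=5/2b +212.766ms=1/2b
7) 1276.596ms=3b +255.319ms=3/5b
8) 1531.915ms=18/5b +255.319ms=3/5b
9) 1787.234ms=21/5b +255.319ms=3/5b
10) 2042.553ms=24/5b +255.319ms=3/5b
11) 2297.872ms=27/5b +255.319ms=3/5b
Σ=6b of 6 (141bpm 3/8) — PASS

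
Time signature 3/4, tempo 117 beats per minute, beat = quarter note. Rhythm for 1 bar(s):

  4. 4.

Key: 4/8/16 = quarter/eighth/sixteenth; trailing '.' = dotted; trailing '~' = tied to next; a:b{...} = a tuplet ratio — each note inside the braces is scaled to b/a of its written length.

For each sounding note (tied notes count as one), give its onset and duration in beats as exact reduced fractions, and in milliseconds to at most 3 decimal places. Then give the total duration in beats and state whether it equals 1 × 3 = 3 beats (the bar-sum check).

1) 0.0ms=0b +769.231ms=3/2b
2) 769.231ms=3/2b +769.231ms=3/2b
Σ=3b of 3 (117bpm 3/4) — PASS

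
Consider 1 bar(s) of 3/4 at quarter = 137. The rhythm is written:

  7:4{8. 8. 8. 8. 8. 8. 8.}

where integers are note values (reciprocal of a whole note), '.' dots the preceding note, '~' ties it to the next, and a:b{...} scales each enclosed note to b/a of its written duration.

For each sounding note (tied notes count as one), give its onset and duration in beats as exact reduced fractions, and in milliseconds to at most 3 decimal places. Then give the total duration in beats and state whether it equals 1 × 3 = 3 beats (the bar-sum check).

1) 0.0ms=0b +187.696ms=3/7b
2) 187.696ms=3/7b +187.696ms=3/7b
3) 375.391ms=6/7b +187.696ms=3/7b
4) 563.087ms=9/7b +187.696ms=3/7b
5) 750.782ms=12/7b +187.696ms=3/7b
6) 938.478ms=15/7b +187.696ms=3/7b
7) 1126.173ms=18/7b +187.696ms=3/7b
Σ=3b of 3 (137bpm 3/4) — PASS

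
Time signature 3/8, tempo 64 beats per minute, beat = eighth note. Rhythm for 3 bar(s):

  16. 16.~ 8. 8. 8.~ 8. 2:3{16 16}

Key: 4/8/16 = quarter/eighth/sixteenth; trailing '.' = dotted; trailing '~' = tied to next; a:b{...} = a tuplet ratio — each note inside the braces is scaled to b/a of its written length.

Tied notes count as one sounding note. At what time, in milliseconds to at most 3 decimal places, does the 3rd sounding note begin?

note 3 onset = 3b = 2812.5ms

1. 0.0ms @ 0 + 703.125ms (3/4)
2. 703.125ms @ 3/4 + 2109.375ms (9/4)
3. 2812.5ms @ 3 + 1406.25ms (3/2)
4. 4218.75ms @ 9/2 + 2812.5ms (3)
5. 7031.25ms @ 15/2 + 703.125ms (3/4)
6. 7734.375ms @ 33/4 + 703.125ms (3/4)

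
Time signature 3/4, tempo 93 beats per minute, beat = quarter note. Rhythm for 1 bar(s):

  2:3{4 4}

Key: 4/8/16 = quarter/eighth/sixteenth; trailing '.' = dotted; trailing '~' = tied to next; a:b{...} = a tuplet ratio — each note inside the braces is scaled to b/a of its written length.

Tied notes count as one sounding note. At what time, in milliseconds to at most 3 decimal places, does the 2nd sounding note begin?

note 2 onset = 3/2b = 967.742ms

1. 0.0ms @ 0 + 967.742ms (3/2)
2. 967.742ms @ 3/2 + 967.742ms (3/2)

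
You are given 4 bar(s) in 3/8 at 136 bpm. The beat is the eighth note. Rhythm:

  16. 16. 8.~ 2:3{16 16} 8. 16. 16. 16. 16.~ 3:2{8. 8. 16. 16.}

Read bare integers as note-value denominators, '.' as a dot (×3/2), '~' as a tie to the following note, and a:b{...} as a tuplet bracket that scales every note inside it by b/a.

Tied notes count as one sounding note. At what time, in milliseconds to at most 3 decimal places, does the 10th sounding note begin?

1. 0.0ms @ 0 + 330.882ms (3/4)
2. 330.882ms @ 3/4 + 330.882ms (3/4)
3. 661.765ms @ 3/2 + 992.647ms (9/4)
4. 1654.412ms @ 15/4 + 330.882ms (3/4)
5. 1985.294ms @ 9/2 + 661.765ms (3/2)
6. 2647.059ms @ 6 + 330.882ms (3/4)
7. 2977.941ms @ 27/4 + 330.882ms (3/4)
8. 3308.824ms @ 15/2 + 330.882ms (3/4)
9. 3639.706ms @ 33/4 + 772.059ms (7/4)
10. 4411.765ms @ 10 + 441.176ms (1)
11. 4852.941ms @ 11 + 220.588ms (1/2)
12. 5073.529ms @ 23/2 + 220.588ms (1/2)

note 10 onset = 10b = 4411.765ms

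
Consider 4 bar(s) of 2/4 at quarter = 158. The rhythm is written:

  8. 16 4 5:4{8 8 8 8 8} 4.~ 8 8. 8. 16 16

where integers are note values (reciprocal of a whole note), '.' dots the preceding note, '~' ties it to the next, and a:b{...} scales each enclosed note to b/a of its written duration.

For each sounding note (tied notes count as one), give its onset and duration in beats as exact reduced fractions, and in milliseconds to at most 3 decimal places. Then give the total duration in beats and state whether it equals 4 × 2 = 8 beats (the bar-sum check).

1) 0.0ms=0b +284.81ms=3/4b
2) 284.81ms=3/4b +94.937ms=1/4b
3) 379.747ms=1b +379.747ms=1b
4) 759.494ms=2b +151.899ms=2/5b
5) 911.392ms=12/5b +151.899ms=2/5b
6) 1063.291ms=14/5b +151.899ms=2/5b
7) 1215.19ms=16/5b +151.899ms=2/5b
8) 1367.089ms=18/5b +151.899ms=2/5b
9) 1518.987ms=4b +759.494ms=2b
10) 2278.481ms=6b +284.81ms=3/4b
11) 2563.291ms=27/4b +284.81ms=3/4b
12) 2848.101ms=15/2b +94.937ms=1/4b
13) 2943.038ms=31/4b +94.937ms=1/4b
Σ=8b of 8 (158bpm 2/4) — PASS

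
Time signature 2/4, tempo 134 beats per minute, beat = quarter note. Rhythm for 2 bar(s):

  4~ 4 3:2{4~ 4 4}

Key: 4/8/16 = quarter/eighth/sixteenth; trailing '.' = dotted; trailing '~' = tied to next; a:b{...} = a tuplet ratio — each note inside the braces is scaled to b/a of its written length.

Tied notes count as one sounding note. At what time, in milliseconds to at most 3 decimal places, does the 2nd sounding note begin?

note 2 onset = 2b = 895.522ms

1. 0.0ms @ 0 + 895.522ms (2)
2. 895.522ms @ 2 + 597.015ms (4/3)
3. 1492.537ms @ 10/3 + 298.507ms (2/3)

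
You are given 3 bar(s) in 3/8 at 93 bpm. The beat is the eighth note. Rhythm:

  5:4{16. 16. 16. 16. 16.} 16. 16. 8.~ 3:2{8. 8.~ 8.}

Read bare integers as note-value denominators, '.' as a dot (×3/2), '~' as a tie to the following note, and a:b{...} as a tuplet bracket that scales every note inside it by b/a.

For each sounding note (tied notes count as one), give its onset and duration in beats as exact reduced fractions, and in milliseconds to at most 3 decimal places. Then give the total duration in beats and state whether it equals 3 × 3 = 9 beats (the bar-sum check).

1) 0.0ms=0b +387.097ms=3/5b
2) 387.097ms=3/5b +387.097ms=3/5b
3) 774.194ms=6/5b +387.097ms=3/5b
4) 1161.29ms=9/5b +387.097ms=3/5b
5) 1548.387ms=12/5b +387.097ms=3/5b
6) 1935.484ms=3b +483.871ms=3/4b
7) 2419.355ms=15/4b +483.871ms=3/4b
8) 2903.226ms=9/2b +1612.903ms=5/2b
9) 4516.129ms=7b +1290.323ms=2b
Σ=9b of 9 (93bpm 3/8) — PASS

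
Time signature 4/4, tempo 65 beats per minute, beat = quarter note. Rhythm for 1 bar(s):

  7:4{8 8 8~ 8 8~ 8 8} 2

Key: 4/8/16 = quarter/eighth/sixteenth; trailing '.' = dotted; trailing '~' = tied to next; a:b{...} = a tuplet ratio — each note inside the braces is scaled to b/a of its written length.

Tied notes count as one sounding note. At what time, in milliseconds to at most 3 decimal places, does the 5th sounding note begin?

note 5 onset = 12/7b = 1582.418ms

1. 0.0ms @ 0 + 263.736ms (2/7)
2. 263.736ms @ 2/7 + 263.736ms (2/7)
3. 527.473ms @ 4/7 + 527.473ms (4/7)
4. 1054.945ms @ 8/7 + 527.473ms (4/7)
5. 1582.418ms @ 12/7 + 263.736ms (2/7)
6. 1846.154ms @ 2 + 1846.154ms (2)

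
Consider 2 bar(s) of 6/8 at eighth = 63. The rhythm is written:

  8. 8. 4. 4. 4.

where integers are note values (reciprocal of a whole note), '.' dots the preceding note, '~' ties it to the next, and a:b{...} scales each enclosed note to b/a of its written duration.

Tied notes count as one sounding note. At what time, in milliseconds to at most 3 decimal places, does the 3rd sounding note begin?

note 3 onset = 3b = 2857.143ms

1. 0.0ms @ 0 + 1428.571ms (3/2)
2. 1428.571ms @ 3/2 + 1428.571ms (3/2)
3. 2857.143ms @ 3 + 2857.143ms (3)
4. 5714.286ms @ 6 + 2857.143ms (3)
5. 8571.429ms @ 9 + 2857.143ms (3)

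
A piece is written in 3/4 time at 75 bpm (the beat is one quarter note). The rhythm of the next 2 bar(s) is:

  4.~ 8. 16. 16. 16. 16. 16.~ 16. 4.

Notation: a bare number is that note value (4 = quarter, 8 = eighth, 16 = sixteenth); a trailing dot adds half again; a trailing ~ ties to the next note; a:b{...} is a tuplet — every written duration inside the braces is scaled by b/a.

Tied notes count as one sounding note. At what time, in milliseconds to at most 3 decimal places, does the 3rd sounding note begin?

note 3 onset = 21/8b = 2100.0ms

1. 0.0ms @ 0 + 1800.0ms (9/4)
2. 1800.0ms @ 9/4 + 300.0ms (3/8)
3. 2100.0ms @ 21/8 + 300.0ms (3/8)
4. 2400.0ms @ 3 + 300.0ms (3/8)
5. 2700.0ms @ 27/8 + 300.0ms (3/8)
6. 3000.0ms @ 15/4 + 600.0ms (3/4)
7. 3600.0ms @ 9/2 + 1200.0ms (3/2)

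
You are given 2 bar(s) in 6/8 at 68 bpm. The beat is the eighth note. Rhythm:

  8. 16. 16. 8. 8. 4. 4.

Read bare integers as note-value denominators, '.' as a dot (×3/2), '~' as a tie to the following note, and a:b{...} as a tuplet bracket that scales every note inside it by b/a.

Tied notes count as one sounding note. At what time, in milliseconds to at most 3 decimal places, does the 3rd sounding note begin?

note 3 onset = 9/4b = 1985.294ms

1. 0.0ms @ 0 + 1323.529ms (3/2)
2. 1323.529ms @ 3/2 + 661.765ms (3/4)
3. 1985.294ms @ 9/4 + 661.765ms (3/4)
4. 2647.059ms @ 3 + 1323.529ms (3/2)
5. 3970.588ms @ 9/2 + 1323.529ms (3/2)
6. 5294.118ms @ 6 + 2647.059ms (3)
7. 7941.176ms @ 9 + 2647.059ms (3)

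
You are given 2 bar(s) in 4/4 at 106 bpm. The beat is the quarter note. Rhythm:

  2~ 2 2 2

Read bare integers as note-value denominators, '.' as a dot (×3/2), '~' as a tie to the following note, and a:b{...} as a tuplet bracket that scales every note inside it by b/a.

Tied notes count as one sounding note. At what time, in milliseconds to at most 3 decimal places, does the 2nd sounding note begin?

1. 0.0ms @ 0 + 2264.151ms (4)
2. 2264.151ms @ 4 + 1132.075ms (2)
3. 3396.226ms @ 6 + 1132.075ms (2)

note 2 onset = 4b = 2264.151ms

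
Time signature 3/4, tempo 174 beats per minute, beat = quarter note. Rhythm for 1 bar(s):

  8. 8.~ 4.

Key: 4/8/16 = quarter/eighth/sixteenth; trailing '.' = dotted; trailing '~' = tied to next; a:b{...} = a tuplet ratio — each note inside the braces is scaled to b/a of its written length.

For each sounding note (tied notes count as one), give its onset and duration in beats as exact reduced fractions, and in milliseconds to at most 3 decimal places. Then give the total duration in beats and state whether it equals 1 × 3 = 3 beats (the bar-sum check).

1) 0.0ms=0b +258.621ms=3/4b
2) 258.621ms=3/4b +775.862ms=9/4b
Σ=3b of 3 (174bpm 3/4) — PASS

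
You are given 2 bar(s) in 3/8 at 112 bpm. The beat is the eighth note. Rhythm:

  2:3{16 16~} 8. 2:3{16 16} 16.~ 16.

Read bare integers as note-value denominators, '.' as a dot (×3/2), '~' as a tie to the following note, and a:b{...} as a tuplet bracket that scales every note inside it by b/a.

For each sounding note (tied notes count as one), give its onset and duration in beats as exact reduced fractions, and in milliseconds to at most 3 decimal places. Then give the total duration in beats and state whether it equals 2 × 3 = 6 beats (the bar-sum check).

1) 0.0ms=0b +401.786ms=3/4b
2) 401.786ms=3/4b +1205.357ms=9/4b
3) 1607.143ms=3b +401.786ms=3/4b
4) 2008.929ms=15/4b +401.786ms=3/4b
5) 2410.714ms=9/2b +803.571ms=3/2b
Σ=6b of 6 (112bpm 3/8) — PASS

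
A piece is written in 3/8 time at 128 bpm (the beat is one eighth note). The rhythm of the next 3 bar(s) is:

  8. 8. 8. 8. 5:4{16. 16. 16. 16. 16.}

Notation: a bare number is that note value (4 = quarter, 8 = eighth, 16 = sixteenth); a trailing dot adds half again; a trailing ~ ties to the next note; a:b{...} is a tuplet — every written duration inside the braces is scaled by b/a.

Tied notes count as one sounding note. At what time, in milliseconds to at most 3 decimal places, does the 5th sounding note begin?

1. 0.0ms @ 0 + 703.125ms (3/2)
2. 703.125ms @ 3/2 + 703.125ms (3/2)
3. 1406.25ms @ 3 + 703.125ms (3/2)
4. 2109.375ms @ 9/2 + 703.125ms (3/2)
5. 2812.5ms @ 6 + 281.25ms (3/5)
6. 3093.75ms @ 33/5 + 281.25ms (3/5)
7. 3375.0ms @ 36/5 + 281.25ms (3/5)
8. 3656.25ms @ 39/5 + 281.25ms (3/5)
9. 3937.5ms @ 42/5 + 281.25ms (3/5)

note 5 onset = 6b = 2812.5ms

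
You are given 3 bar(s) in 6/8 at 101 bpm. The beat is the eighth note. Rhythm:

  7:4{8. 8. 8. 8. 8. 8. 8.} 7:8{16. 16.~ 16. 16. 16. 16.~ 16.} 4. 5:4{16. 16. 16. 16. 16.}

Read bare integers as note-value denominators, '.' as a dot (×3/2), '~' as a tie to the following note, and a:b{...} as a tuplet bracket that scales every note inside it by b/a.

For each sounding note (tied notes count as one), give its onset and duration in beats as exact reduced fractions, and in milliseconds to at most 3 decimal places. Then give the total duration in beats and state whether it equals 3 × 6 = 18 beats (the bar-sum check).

1) 0.0ms=0b +509.194ms=6/7b
2) 509.194ms=6/7b +509.194ms=6/7b
3) 1018.388ms=12/7b +509.194ms=6/7b
4) 1527.581ms=18/7b +509.194ms=6/7b
5) 2036.775ms=24/7b +509.194ms=6/7b
6) 2545.969ms=30/7b +509.194ms=6/7b
7) 3055.163ms=36/7b +509.194ms=6/7b
8) 3564.356ms=6b +509.194ms=6/7b
9) 4073.55ms=48/7b +1018.388ms=12/7b
10) 5091.938ms=60/7b +509.194ms=6/7b
11) 5601.132ms=66/7b +509.194ms=6/7b
12) 6110.325ms=72/7b +1018.388ms=12/7b
13) 7128.713ms=12b +1782.178ms=3b
14) 8910.891ms=15b +356.436ms=3/5b
15) 9267.327ms=78/5b +356.436ms=3/5b
16) 9623.762ms=81/5b +356.436ms=3/5b
17) 9980.198ms=84/5b +356.436ms=3/5b
18) 10336.634ms=87/5b +356.436ms=3/5b
Σ=18b of 18 (101bpm 6/8) — PASS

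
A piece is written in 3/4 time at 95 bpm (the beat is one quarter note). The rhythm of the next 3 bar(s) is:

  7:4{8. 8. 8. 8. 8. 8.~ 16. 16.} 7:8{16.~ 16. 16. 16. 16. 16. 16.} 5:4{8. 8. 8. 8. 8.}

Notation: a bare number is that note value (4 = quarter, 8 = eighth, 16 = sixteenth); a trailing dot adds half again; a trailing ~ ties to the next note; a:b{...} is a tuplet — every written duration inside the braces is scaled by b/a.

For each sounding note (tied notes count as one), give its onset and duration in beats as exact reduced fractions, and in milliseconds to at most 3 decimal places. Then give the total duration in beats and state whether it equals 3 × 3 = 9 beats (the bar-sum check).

1) 0.0ms=0b +270.677ms=3/7b
2) 270.677ms=3/7b +270.677ms=3/7b
3) 541.353ms=6/7b +270.677ms=3/7b
4) 812.03ms=9/7b +270.677ms=3/7b
5) 1082.707ms=12/7b +270.677ms=3/7b
6) 1353.383ms=15/7b +406.015ms=9/14b
7) 1759.398ms=39/14b +135.338ms=3/14b
8) 1894.737ms=3b +541.353ms=6/7b
9) 2436.09ms=27/7b +270.677ms=3/7b
10) 2706.767ms=30/7b +270.677ms=3/7b
11) 2977.444ms=33/7b +270.677ms=3/7b
12) 3248.12ms=36/7b +270.677ms=3/7b
13) 3518.797ms=39/7b +270.677ms=3/7b
14) 3789.474ms=6b +378.947ms=3/5b
15) 4168.421ms=33/5b +378.947ms=3/5b
16) 4547.368ms=36/5b +378.947ms=3/5b
17) 4926.316ms=39/5b +378.947ms=3/5b
18) 5305.263ms=42/5b +378.947ms=3/5b
Σ=9b of 9 (95bpm 3/4) — PASS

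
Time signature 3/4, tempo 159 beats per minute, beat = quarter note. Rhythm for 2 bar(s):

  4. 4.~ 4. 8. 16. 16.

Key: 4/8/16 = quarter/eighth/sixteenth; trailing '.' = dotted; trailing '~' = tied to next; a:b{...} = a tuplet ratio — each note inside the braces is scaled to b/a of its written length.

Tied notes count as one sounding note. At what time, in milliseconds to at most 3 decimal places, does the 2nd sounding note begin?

1. 0.0ms @ 0 + 566.038ms (3/2)
2. 566.038ms @ 3/2 + 1132.075ms (3)
3. 1698.113ms @ 9/2 + 283.019ms (3/4)
4. 1981.132ms @ 21/4 + 141.509ms (3/8)
5. 2122.642ms @ 45/8 + 141.509ms (3/8)

note 2 onset = 3/2b = 566.038ms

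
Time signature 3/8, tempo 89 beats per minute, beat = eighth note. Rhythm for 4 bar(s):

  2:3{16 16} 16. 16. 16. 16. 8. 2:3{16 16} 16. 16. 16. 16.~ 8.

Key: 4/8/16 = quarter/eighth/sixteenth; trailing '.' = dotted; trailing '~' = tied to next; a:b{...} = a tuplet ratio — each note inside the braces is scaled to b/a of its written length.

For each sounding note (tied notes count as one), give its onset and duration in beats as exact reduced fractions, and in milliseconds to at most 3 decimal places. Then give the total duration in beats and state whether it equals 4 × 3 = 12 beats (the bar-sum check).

1) 0.0ms=0b +505.618ms=3/4b
2) 505.618ms=3/4b +505.618ms=3/4b
3) 1011.236ms=3/2b +505.618ms=3/4b
4) 1516.854ms=9/4b +505.618ms=3/4b
5) 2022.472ms=3b +505.618ms=3/4b
6) 2528.09ms=15/4b +505.618ms=3/4b
7) 3033.708ms=9/2b +1011.236ms=3/2b
8) 4044.944ms=6b +505.618ms=3/4b
9) 4550.562ms=27/4b +505.618ms=3/4b
10) 5056.18ms=15/2b +505.618ms=3/4b
11) 5561.798ms=33/4b +505.618ms=3/4b
12) 6067.416ms=9b +505.618ms=3/4b
13) 6573.034ms=39/4b +1516.854ms=9/4b
Σ=12b of 12 (89bpm 3/8) — PASS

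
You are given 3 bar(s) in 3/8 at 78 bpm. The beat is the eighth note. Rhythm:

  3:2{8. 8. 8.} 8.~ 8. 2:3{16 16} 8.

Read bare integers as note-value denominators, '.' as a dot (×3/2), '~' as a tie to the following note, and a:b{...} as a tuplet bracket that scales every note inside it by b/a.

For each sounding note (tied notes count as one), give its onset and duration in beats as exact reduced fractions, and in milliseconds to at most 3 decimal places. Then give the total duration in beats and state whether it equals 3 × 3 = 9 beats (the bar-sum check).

1) 0.0ms=0b +769.231ms=1b
2) 769.231ms=1b +769.231ms=1b
3) 1538.462ms=2b +769.231ms=1b
4) 2307.692ms=3b +2307.692ms=3b
5) 4615.385ms=6b +576.923ms=3/4b
6) 5192.308ms=27/4b +576.923ms=3/4b
7) 5769.231ms=15/2b +1153.846ms=3/2b
Σ=9b of 9 (78bpm 3/8) — PASS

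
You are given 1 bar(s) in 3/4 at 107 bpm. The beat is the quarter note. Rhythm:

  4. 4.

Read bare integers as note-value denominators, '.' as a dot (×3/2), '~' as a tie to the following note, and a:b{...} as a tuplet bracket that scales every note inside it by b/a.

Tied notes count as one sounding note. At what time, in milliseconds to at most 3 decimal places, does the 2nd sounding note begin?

1. 0.0ms @ 0 + 841.121ms (3/2)
2. 841.121ms @ 3/2 + 841.121ms (3/2)

note 2 onset = 3/2b = 841.121ms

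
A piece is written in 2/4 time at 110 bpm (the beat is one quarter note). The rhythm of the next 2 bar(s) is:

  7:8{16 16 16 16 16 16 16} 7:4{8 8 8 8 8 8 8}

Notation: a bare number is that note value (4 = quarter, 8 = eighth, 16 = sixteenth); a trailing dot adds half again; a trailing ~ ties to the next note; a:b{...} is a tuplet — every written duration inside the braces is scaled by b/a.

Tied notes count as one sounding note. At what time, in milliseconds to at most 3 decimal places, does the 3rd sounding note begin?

note 3 onset = 4/7b = 311.688ms

1. 0.0ms @ 0 + 155.844ms (2/7)
2. 155.844ms @ 2/7 + 155.844ms (2/7)
3. 311.688ms @ 4/7 + 155.844ms (2/7)
4. 467.532ms @ 6/7 + 155.844ms (2/7)
5. 623.377ms @ 8/7 + 155.844ms (2/7)
6. 779.221ms @ 10/7 + 155.844ms (2/7)
7. 935.065ms @ 12/7 + 155.844ms (2/7)
8. 1090.909ms @ 2 + 155.844ms (2/7)
9. 1246.753ms @ 16/7 + 155.844ms (2/7)
10. 1402.597ms @ 18/7 + 155.844ms (2/7)
11. 1558.442ms @ 20/7 + 155.844ms (2/7)
12. 1714.286ms @ 22/7 + 155.844ms (2/7)
13. 1870.13ms @ 24/7 + 155.844ms (2/7)
14. 2025.974ms @ 26/7 + 155.844ms (2/7)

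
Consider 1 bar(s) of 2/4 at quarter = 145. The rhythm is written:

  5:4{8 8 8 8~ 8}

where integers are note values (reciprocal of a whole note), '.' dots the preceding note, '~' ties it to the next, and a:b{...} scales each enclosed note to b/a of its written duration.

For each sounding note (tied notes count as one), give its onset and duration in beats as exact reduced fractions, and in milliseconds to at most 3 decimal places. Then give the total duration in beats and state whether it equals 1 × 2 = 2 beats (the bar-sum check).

1) 0.0ms=0b +165.517ms=2/5b
2) 165.517ms=2/5b +165.517ms=2/5b
3) 331.034ms=4/5b +165.517ms=2/5b
4) 496.552ms=6/5b +331.034ms=4/5b
Σ=2b of 2 (145bpm 2/4) — PASS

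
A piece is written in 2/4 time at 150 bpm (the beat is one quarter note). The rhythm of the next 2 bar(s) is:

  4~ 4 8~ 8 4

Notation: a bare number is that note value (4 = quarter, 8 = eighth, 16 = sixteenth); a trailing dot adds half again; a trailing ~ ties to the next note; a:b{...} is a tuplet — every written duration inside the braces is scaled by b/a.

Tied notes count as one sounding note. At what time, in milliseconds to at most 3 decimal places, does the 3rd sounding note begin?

note 3 onset = 3b = 1200.0ms

1. 0.0ms @ 0 + 800.0ms (2)
2. 800.0ms @ 2 + 400.0ms (1)
3. 1200.0ms @ 3 + 400.0ms (1)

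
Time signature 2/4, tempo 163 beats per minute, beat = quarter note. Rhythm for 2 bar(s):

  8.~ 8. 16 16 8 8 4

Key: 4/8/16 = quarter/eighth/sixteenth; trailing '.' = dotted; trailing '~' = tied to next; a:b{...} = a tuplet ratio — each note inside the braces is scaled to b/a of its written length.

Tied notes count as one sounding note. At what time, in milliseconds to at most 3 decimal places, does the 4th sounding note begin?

1. 0.0ms @ 0 + 552.147ms (3/2)
2. 552.147ms @ 3/2 + 92.025ms (1/4)
3. 644.172ms @ 7/4 + 92.025ms (1/4)
4. 736.196ms @ 2 + 184.049ms (1/2)
5. 920.245ms @ 5/2 + 184.049ms (1/2)
6. 1104.294ms @ 3 + 368.098ms (1)

note 4 onset = 2b = 736.196ms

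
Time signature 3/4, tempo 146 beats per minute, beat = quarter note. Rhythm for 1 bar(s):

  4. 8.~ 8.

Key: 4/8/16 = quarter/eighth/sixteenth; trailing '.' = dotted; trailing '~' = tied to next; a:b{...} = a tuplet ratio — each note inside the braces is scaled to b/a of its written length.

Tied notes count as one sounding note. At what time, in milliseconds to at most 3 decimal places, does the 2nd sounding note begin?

1. 0.0ms @ 0 + 616.438ms (3/2)
2. 616.438ms @ 3/2 + 616.438ms (3/2)

note 2 onset = 3/2b = 616.438ms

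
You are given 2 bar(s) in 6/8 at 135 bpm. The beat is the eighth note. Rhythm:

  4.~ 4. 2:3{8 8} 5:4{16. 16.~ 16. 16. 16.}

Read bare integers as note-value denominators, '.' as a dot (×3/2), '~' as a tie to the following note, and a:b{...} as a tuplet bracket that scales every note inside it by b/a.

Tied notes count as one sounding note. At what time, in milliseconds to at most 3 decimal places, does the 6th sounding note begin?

note 6 onset = 54/5b = 4800.0ms

1. 0.0ms @ 0 + 2666.667ms (6)
2. 2666.667ms @ 6 + 666.667ms (3/2)
3. 3333.333ms @ 15/2 + 666.667ms (3/2)
4. 4000.0ms @ 9 + 266.667ms (3/5)
5. 4266.667ms @ 48/5 + 533.333ms (6/5)
6. 4800.0ms @ 54/5 + 266.667ms (3/5)
7. 5066.667ms @ 57/5 + 266.667ms (3/5)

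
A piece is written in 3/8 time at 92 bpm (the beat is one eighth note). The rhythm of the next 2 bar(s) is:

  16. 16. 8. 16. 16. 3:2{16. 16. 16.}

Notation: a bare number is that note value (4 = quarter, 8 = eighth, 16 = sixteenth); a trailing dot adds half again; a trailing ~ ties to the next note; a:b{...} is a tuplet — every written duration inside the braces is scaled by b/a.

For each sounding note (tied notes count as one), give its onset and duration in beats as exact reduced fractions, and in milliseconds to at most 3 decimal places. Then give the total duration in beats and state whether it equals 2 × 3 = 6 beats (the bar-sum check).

1) 0.0ms=0b +489.13ms=3/4b
2) 489.13ms=3/4b +489.13ms=3/4b
3) 978.261ms=3/2b +978.261ms=3/2b
4) 1956.522ms=3b +489.13ms=3/4b
5) 2445.652ms=15/4b +489.13ms=3/4b
6) 2934.783ms=9/2b +326.087ms=1/2b
7) 3260.87ms=5b +326.087ms=1/2b
8) 3586.957ms=11/2b +326.087ms=1/2b
Σ=6b of 6 (92bpm 3/8) — PASS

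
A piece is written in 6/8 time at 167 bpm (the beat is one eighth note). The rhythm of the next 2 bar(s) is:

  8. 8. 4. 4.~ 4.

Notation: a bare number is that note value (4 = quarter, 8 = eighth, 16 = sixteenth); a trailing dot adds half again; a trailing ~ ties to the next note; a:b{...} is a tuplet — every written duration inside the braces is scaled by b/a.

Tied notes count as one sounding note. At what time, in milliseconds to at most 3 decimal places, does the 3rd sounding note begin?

1. 0.0ms @ 0 + 538.922ms (3/2)
2. 538.922ms @ 3/2 + 538.922ms (3/2)
3. 1077.844ms @ 3 + 1077.844ms (3)
4. 2155.689ms @ 6 + 2155.689ms (6)

note 3 onset = 3b = 1077.844ms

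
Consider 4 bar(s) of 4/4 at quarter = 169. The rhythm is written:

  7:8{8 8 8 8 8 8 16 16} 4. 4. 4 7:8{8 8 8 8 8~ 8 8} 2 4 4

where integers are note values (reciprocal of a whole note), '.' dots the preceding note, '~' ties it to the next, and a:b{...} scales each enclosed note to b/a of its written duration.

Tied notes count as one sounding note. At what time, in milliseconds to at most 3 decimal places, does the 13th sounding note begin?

1. 0.0ms @ 0 + 202.874ms (4/7)
2. 202.874ms @ 4/7 + 202.874ms (4/7)
3. 405.748ms @ 8/7 + 202.874ms (4/7)
4. 608.622ms @ 12/7 + 202.874ms (4/7)
5. 811.496ms @ 16/7 + 202.874ms (4/7)
6. 1014.37ms @ 20/7 + 202.874ms (4/7)
7. 1217.244ms @ 24/7 + 101.437ms (2/7)
8. 1318.681ms @ 26/7 + 101.437ms (2/7)
9. 1420.118ms @ 4 + 532.544ms (3/2)
10. 1952.663ms @ 11/2 + 532.544ms (3/2)
11. 2485.207ms @ 7 + 355.03ms (1)
12. 2840.237ms @ 8 + 202.874ms (4/7)
13. 3043.111ms @ 60/7 + 202.874ms (4/7)
14. 3245.985ms @ 64/7 + 202.874ms (4/7)
15. 3448.859ms @ 68/7 + 202.874ms (4/7)
16. 3651.733ms @ 72/7 + 405.748ms (8/7)
17. 4057.481ms @ 80/7 + 202.874ms (4/7)
18. 4260.355ms @ 12 + 710.059ms (2)
19. 4970.414ms @ 14 + 355.03ms (1)
20. 5325.444ms @ 15 + 355.03ms (1)

note 13 onset = 60/7b = 3043.111ms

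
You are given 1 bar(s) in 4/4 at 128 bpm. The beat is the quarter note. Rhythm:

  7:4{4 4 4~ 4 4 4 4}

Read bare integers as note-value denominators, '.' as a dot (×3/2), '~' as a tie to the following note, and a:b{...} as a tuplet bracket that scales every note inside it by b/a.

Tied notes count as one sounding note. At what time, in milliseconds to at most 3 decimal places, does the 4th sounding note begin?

1. 0.0ms @ 0 + 267.857ms (4/7)
2. 267.857ms @ 4/7 + 267.857ms (4/7)
3. 535.714ms @ 8/7 + 535.714ms (8/7)
4. 1071.429ms @ 16/7 + 267.857ms (4/7)
5. 1339.286ms @ 20/7 + 267.857ms (4/7)
6. 1607.143ms @ 24/7 + 267.857ms (4/7)

note 4 onset = 16/7b = 1071.429ms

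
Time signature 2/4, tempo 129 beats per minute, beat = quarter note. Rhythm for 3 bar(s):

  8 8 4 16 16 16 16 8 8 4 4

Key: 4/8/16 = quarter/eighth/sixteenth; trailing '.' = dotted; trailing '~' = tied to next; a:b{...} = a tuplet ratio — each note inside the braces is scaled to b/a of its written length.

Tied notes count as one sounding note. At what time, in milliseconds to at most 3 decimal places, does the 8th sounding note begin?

note 8 onset = 3b = 1395.349ms

1. 0.0ms @ 0 + 232.558ms (1/2)
2. 232.558ms @ 1/2 + 232.558ms (1/2)
3. 465.116ms @ 1 + 465.116ms (1)
4. 930.233ms @ 2 + 116.279ms (1/4)
5. 1046.512ms @ 9/4 + 116.279ms (1/4)
6. 1162.791ms @ 5/2 + 116.279ms (1/4)
7. 1279.07ms @ 11/4 + 116.279ms (1/4)
8. 1395.349ms @ 3 + 232.558ms (1/2)
9. 1627.907ms @ 7/2 + 232.558ms (1/2)
10. 1860.465ms @ 4 + 465.116ms (1)
11. 2325.581ms @ 5 + 465.116ms (1)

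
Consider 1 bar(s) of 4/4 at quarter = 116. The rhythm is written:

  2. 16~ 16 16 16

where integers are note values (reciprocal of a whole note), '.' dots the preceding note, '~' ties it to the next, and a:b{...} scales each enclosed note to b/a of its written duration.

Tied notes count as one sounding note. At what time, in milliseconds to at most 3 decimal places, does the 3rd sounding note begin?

note 3 onset = 7/2b = 1810.345ms

1. 0.0ms @ 0 + 1551.724ms (3)
2. 1551.724ms @ 3 + 258.621ms (1/2)
3. 1810.345ms @ 7/2 + 129.31ms (1/4)
4. 1939.655ms @ 15/4 + 129.31ms (1/4)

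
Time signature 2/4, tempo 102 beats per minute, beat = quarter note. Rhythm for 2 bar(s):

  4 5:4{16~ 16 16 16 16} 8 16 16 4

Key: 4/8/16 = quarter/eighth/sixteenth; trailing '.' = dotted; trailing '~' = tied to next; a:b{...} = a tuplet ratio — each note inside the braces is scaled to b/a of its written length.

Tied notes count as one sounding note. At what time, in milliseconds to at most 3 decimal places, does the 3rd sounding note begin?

1. 0.0ms @ 0 + 588.235ms (1)
2. 588.235ms @ 1 + 235.294ms (2/5)
3. 823.529ms @ 7/5 + 117.647ms (1/5)
4. 941.176ms @ 8/5 + 117.647ms (1/5)
5. 1058.824ms @ 9/5 + 117.647ms (1/5)
6. 1176.471ms @ 2 + 294.118ms (1/2)
7. 1470.588ms @ 5/2 + 147.059ms (1/4)
8. 1617.647ms @ 11/4 + 147.059ms (1/4)
9. 1764.706ms @ 3 + 588.235ms (1)

note 3 onset = 7/5b = 823.529ms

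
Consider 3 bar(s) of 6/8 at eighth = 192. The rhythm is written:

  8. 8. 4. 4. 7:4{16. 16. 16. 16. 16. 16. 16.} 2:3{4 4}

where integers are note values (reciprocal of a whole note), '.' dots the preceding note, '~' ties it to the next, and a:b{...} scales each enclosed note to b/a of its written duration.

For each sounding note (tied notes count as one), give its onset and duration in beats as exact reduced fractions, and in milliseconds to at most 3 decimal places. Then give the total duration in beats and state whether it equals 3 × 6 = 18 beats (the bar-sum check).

1) 0.0ms=0b +468.75ms=3/2b
2) 468.75ms=3/2b +468.75ms=3/2b
3) 937.5ms=3b +937.5ms=3b
4) 1875.0ms=6b +937.5ms=3b
5) 2812.5ms=9b +133.929ms=3/7b
6) 2946.429ms=66/7b +133.929ms=3/7b
7) 3080.357ms=69/7b +133.929ms=3/7b
8) 3214.286ms=72/7b +133.929ms=3/7b
9) 3348.214ms=75/7b +133.929ms=3/7b
10) 3482.143ms=78/7b +133.929ms=3/7b
11) 3616.071ms=81/7b +133.929ms=3/7b
12) 3750.0ms=12b +937.5ms=3b
13) 4687.5ms=15b +937.5ms=3b
Σ=18b of 18 (192bpm 6/8) — PASS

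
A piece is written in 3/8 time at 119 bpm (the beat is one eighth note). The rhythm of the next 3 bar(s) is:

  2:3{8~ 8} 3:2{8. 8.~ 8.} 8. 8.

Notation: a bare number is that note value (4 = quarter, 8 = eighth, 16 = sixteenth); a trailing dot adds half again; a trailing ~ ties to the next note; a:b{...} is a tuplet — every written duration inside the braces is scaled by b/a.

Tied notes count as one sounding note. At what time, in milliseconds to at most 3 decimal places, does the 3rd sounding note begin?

1. 0.0ms @ 0 + 1512.605ms (3)
2. 1512.605ms @ 3 + 504.202ms (1)
3. 2016.807ms @ 4 + 1008.403ms (2)
4. 3025.21ms @ 6 + 756.303ms (3/2)
5. 3781.513ms @ 15/2 + 756.303ms (3/2)

note 3 onset = 4b = 2016.807ms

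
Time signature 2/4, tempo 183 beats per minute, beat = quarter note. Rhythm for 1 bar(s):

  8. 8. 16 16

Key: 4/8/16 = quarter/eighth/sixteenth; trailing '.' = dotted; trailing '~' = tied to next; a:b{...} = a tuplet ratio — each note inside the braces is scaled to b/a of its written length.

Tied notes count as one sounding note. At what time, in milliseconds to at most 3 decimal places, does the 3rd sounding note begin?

1. 0.0ms @ 0 + 245.902ms (3/4)
2. 245.902ms @ 3/4 + 245.902ms (3/4)
3. 491.803ms @ 3/2 + 81.967ms (1/4)
4. 573.77ms @ 7/4 + 81.967ms (1/4)

note 3 onset = 3/2b = 491.803ms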